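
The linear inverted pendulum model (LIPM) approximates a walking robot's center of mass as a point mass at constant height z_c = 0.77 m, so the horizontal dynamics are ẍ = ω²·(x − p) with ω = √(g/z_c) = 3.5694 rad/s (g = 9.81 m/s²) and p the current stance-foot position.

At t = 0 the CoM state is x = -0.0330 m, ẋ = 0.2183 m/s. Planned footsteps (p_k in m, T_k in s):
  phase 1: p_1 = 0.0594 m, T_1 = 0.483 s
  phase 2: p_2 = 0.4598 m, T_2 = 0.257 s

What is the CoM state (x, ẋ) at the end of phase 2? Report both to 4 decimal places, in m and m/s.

phase 1: p=0.0594, T=0.483, ωT=1.724020, cosh=2.892686, sinh=2.714338; start (x,ẋ)=(-0.033000, 0.218300) → end (x,ẋ)=(-0.041879, -0.263750)
phase 2: p=0.4598, T=0.257, ωT=0.917336, cosh=1.451098, sinh=1.051516; start (x,ẋ)=(-0.041879, -0.263750) → end (x,ẋ)=(-0.345883, -2.265667)

x = -0.3459, ẋ = -2.2657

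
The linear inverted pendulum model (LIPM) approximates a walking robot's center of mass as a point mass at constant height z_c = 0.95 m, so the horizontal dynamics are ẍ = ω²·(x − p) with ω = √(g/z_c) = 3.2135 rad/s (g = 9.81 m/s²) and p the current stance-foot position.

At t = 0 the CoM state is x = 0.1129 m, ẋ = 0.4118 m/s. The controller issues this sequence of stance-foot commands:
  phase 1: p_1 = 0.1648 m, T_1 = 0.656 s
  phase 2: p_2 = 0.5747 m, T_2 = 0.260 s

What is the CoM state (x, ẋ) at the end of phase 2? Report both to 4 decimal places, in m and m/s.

x = 0.7322, ẋ = 1.1078

phase 1: p=0.1648, T=0.656, ωT=2.108056, cosh=4.176848, sinh=4.055374; start (x,ẋ)=(0.112900, 0.411800) → end (x,ẋ)=(0.467705, 1.043668)
phase 2: p=0.5747, T=0.260, ωT=0.835510, cosh=1.369822, sinh=0.936168; start (x,ẋ)=(0.467705, 1.043668) → end (x,ẋ)=(0.732181, 1.107758)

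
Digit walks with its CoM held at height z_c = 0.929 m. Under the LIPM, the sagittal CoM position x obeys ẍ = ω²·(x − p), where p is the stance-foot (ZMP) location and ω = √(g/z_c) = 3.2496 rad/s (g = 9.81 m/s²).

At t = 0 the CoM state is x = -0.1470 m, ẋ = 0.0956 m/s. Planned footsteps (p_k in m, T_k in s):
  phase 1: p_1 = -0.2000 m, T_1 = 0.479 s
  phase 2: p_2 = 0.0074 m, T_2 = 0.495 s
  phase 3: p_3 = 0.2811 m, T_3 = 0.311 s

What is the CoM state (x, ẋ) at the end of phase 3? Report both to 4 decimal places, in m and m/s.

x = 1.1070, ẋ = 3.0554

phase 1: p=-0.2000, T=0.479, ωT=1.556558, cosh=2.476666, sinh=2.265805; start (x,ẋ)=(-0.147000, 0.095600) → end (x,ẋ)=(-0.002079, 0.627006)
phase 2: p=0.0074, T=0.495, ωT=1.608552, cosh=2.597875, sinh=2.397698; start (x,ẋ)=(-0.002079, 0.627006) → end (x,ẋ)=(0.445408, 1.555028)
phase 3: p=0.2811, T=0.311, ωT=1.010626, cosh=1.555655, sinh=1.191664; start (x,ẋ)=(0.445408, 1.555028) → end (x,ẋ)=(1.106952, 3.055357)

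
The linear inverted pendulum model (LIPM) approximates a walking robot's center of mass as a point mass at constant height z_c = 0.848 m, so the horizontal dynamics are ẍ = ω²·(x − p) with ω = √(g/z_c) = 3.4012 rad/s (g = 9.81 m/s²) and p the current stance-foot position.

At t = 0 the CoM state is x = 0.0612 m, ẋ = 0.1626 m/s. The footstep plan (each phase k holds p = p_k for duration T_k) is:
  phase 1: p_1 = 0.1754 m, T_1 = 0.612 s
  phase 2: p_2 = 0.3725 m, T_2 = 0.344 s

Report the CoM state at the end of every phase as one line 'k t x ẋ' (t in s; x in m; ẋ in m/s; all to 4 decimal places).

1 0.6120 -0.1008 -0.8708
2 0.9560 -0.8362 -3.8817

phase 1: p=0.1754, T=0.612, ωT=2.081534, cosh=4.070750, sinh=3.946011; start (x,ẋ)=(0.061200, 0.162600) → end (x,ẋ)=(-0.100834, -0.870794)
phase 2: p=0.3725, T=0.344, ωT=1.170013, cosh=1.766198, sinh=1.455835; start (x,ẋ)=(-0.100834, -0.870794) → end (x,ẋ)=(-0.836233, -3.881750)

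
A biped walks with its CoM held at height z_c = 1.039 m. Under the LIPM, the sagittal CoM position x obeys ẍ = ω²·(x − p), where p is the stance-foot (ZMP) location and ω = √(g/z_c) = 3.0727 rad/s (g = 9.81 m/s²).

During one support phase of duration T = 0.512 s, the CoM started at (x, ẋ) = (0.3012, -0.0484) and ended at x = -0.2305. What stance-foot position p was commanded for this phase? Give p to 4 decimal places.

ωT = 3.0727·0.512 = 1.573222; cosh(ωT) = 2.514769, sinh(ωT) = 2.307393
x(T) = p + (x₀−p)·cosh(ωT) + (ẋ₀/ω)·sinh(ωT) ⇒ p·(1 − cosh) = x(T) − x₀·cosh − (ẋ₀/ω)·sinh
numerator   = -0.2305 − (0.3012)·2.514769 − (-0.0484/3.0727)·2.307393 = -0.951603
denominator = 1 − 2.514769 = -1.514769
p = -0.951603 / -1.514769 = 0.6282

p = 0.6282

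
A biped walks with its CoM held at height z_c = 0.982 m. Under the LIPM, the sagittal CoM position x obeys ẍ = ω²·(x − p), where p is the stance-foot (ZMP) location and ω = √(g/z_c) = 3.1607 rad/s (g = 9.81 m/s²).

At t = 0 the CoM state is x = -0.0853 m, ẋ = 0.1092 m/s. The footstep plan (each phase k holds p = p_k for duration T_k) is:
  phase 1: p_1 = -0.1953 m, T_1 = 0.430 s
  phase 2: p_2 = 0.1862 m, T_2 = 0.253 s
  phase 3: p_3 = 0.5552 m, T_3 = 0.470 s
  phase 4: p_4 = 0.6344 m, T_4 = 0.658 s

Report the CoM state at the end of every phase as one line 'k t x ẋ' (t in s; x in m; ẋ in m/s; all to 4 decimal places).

phase 1: p=-0.1953, T=0.430, ωT=1.359101, cosh=2.074792, sinh=1.817900; start (x,ẋ)=(-0.085300, 0.109200) → end (x,ẋ)=(0.095734, 0.858609)
phase 2: p=0.1862, T=0.253, ωT=0.799657, cosh=1.337130, sinh=0.887647; start (x,ẋ)=(0.095734, 0.858609) → end (x,ẋ)=(0.306366, 0.894263)
phase 3: p=0.5552, T=0.470, ωT=1.485529, cosh=2.321842, sinh=2.095459; start (x,ẋ)=(0.306366, 0.894263) → end (x,ẋ)=(0.570321, 0.428284)
phase 4: p=0.6344, T=0.658, ωT=2.079741, cosh=4.063678, sinh=3.938715; start (x,ẋ)=(0.570321, 0.428284) → end (x,ẋ)=(0.907709, 0.942678)

1 0.4300 0.0957 0.8586
2 0.6830 0.3064 0.8943
3 1.1530 0.5703 0.4283
4 1.8110 0.9077 0.9427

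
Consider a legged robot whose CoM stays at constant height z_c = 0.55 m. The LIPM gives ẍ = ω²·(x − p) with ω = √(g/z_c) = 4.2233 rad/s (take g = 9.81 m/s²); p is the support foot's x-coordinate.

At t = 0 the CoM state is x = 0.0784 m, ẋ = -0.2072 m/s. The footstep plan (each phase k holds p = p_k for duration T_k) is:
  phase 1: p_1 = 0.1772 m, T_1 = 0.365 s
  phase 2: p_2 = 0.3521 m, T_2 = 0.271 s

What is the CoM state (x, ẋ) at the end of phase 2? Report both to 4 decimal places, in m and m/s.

phase 1: p=0.1772, T=0.365, ωT=1.541505, cosh=2.442836, sinh=2.228777; start (x,ẋ)=(0.078400, -0.207200) → end (x,ẋ)=(-0.173499, -1.436140)
phase 2: p=0.3521, T=0.271, ωT=1.144514, cosh=1.729647, sinh=1.411268; start (x,ẋ)=(-0.173499, -1.436140) → end (x,ẋ)=(-1.036904, -5.616693)

x = -1.0369, ẋ = -5.6167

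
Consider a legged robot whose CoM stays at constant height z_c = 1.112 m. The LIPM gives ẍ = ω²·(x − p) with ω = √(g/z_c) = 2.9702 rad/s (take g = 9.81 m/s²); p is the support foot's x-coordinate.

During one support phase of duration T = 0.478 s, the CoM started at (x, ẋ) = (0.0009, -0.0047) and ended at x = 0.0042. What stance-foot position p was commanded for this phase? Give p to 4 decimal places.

p = -0.0045

ωT = 2.9702·0.478 = 1.419756; cosh(ωT) = 2.188941, sinh(ωT) = 1.947168
x(T) = p + (x₀−p)·cosh(ωT) + (ẋ₀/ω)·sinh(ωT) ⇒ p·(1 − cosh) = x(T) − x₀·cosh − (ẋ₀/ω)·sinh
numerator   = 0.0042 − (0.0009)·2.188941 − (-0.0047/2.9702)·1.947168 = 0.005311
denominator = 1 − 2.188941 = -1.188941
p = 0.005311 / -1.188941 = -0.0045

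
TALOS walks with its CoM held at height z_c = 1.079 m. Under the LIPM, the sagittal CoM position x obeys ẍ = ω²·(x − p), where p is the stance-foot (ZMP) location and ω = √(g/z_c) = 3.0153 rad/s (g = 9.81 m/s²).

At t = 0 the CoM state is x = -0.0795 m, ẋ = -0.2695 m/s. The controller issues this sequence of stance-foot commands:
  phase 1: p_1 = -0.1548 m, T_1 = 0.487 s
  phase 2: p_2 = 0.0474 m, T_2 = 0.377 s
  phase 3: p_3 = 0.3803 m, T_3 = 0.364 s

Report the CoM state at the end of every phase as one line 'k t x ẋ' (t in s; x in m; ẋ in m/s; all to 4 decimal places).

phase 1: p=-0.1548, T=0.487, ωT=1.468451, cosh=2.286393, sinh=2.056111; start (x,ẋ)=(-0.079500, -0.269500) → end (x,ẋ)=(-0.166405, -0.149339)
phase 2: p=0.0474, T=0.377, ωT=1.136768, cosh=1.718767, sinh=1.397912; start (x,ẋ)=(-0.166405, -0.149339) → end (x,ẋ)=(-0.389315, -1.157892)
phase 3: p=0.3803, T=0.364, ωT=1.097569, cosh=1.665277, sinh=1.331596; start (x,ẋ)=(-0.389315, -1.157892) → end (x,ẋ)=(-1.412662, -5.018337)

1 0.4870 -0.1664 -0.1493
2 0.8640 -0.3893 -1.1579
3 1.2280 -1.4127 -5.0183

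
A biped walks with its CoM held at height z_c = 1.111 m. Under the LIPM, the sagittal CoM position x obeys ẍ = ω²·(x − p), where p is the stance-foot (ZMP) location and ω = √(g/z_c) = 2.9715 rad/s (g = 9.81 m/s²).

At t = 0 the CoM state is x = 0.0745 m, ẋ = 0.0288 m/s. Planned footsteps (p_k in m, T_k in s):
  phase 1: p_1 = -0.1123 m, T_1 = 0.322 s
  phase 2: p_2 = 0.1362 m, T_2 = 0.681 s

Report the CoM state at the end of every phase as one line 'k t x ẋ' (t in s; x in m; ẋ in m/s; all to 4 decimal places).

1 0.3220 0.1775 0.6590
2 1.0030 1.1193 2.9922

phase 1: p=-0.1123, T=0.322, ωT=0.956823, cosh=1.493762, sinh=1.109651; start (x,ẋ)=(0.074500, 0.028800) → end (x,ẋ)=(0.177490, 0.658961)
phase 2: p=0.1362, T=0.681, ωT=2.023592, cosh=3.848814, sinh=3.716634; start (x,ẋ)=(0.177490, 0.658961) → end (x,ẋ)=(1.119318, 2.992218)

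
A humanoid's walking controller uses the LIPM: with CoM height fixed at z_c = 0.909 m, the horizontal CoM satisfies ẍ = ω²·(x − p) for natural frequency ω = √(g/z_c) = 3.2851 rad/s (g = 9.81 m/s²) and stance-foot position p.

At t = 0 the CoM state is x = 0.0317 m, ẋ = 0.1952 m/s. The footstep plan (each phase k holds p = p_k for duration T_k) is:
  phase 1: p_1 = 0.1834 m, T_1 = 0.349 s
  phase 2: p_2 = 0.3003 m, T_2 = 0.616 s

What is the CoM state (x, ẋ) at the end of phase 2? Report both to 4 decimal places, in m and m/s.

phase 1: p=0.1834, T=0.349, ωT=1.146500, cosh=1.732453, sinh=1.414706; start (x,ẋ)=(0.031700, 0.195200) → end (x,ẋ)=(0.004648, -0.366843)
phase 2: p=0.3003, T=0.616, ωT=2.023622, cosh=3.848926, sinh=3.716750; start (x,ẋ)=(0.004648, -0.366843) → end (x,ẋ)=(-1.252686, -5.021827)

x = -1.2527, ẋ = -5.0218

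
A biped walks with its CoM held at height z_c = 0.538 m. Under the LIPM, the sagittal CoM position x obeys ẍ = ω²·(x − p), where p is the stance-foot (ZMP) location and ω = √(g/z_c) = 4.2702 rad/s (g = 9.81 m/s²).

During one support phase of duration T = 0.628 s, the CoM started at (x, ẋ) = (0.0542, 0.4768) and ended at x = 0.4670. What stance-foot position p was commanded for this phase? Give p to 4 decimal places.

p = 0.1171

ωT = 4.2702·0.628 = 2.681686; cosh(ωT) = 7.339073, sinh(ωT) = 7.270625
x(T) = p + (x₀−p)·cosh(ωT) + (ẋ₀/ω)·sinh(ωT) ⇒ p·(1 − cosh) = x(T) − x₀·cosh − (ẋ₀/ω)·sinh
numerator   = 0.4670 − (0.0542)·7.339073 − (0.4768/4.2702)·7.270625 = -0.742598
denominator = 1 − 7.339073 = -6.339073
p = -0.742598 / -6.339073 = 0.1171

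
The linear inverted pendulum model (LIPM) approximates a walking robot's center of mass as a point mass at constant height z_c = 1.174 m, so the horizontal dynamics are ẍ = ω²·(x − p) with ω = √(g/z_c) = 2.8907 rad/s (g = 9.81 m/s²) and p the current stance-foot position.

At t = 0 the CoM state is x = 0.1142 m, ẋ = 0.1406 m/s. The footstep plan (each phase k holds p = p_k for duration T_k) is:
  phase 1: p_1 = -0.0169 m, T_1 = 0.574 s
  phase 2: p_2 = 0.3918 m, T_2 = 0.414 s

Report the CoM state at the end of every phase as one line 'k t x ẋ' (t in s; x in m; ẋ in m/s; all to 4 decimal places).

phase 1: p=-0.0169, T=0.574, ωT=1.659262, cosh=2.722855, sinh=2.532575; start (x,ẋ)=(0.114200, 0.140600) → end (x,ẋ)=(0.463248, 1.342605)
phase 2: p=0.3918, T=0.414, ωT=1.196750, cosh=1.805759, sinh=1.503584; start (x,ẋ)=(0.463248, 1.342605) → end (x,ẋ)=(1.219167, 2.734962)

1 0.5740 0.4632 1.3426
2 0.9880 1.2192 2.7350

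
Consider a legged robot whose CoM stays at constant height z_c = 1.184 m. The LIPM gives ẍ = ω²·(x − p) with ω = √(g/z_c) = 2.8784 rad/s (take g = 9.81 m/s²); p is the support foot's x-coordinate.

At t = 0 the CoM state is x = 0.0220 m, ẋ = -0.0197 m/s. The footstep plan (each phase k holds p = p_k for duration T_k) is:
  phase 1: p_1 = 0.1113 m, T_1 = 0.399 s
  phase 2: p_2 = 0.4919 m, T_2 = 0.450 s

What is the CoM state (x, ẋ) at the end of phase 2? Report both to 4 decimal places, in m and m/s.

x = -0.8124, ẋ = -3.4336

phase 1: p=0.1113, T=0.399, ωT=1.148482, cosh=1.735260, sinh=1.418142; start (x,ẋ)=(0.022000, -0.019700) → end (x,ẋ)=(-0.053365, -0.398705)
phase 2: p=0.4919, T=0.450, ωT=1.295280, cosh=1.962920, sinh=1.689099; start (x,ẋ)=(-0.053365, -0.398705) → end (x,ẋ)=(-0.812378, -3.433649)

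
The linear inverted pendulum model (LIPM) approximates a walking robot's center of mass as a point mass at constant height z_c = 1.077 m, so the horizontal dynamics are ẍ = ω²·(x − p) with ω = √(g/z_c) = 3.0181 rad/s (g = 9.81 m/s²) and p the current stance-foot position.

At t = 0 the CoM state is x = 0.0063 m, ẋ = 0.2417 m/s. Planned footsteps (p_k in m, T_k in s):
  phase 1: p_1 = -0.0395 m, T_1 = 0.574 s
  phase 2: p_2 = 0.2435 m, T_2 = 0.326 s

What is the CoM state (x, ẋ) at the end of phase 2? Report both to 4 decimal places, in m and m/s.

x = 0.7629, ẋ = 1.8938

phase 1: p=-0.0395, T=0.574, ωT=1.732389, cosh=2.915505, sinh=2.738643; start (x,ẋ)=(0.006300, 0.241700) → end (x,ẋ)=(0.313350, 1.083237)
phase 2: p=0.2435, T=0.326, ωT=0.983901, cosh=1.524360, sinh=1.150510; start (x,ẋ)=(0.313350, 1.083237) → end (x,ẋ)=(0.762911, 1.893788)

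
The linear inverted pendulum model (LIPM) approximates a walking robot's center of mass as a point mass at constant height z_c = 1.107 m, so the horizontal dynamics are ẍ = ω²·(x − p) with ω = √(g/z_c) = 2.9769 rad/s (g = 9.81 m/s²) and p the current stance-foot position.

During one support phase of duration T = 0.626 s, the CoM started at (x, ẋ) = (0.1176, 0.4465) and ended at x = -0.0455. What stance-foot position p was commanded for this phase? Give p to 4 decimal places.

ωT = 2.9769·0.626 = 1.863539; cosh(ωT) = 3.300818, sinh(ωT) = 3.145695
x(T) = p + (x₀−p)·cosh(ωT) + (ẋ₀/ω)·sinh(ωT) ⇒ p·(1 − cosh) = x(T) − x₀·cosh − (ẋ₀/ω)·sinh
numerator   = -0.0455 − (0.1176)·3.300818 − (0.4465/2.9769)·3.145695 = -0.905493
denominator = 1 − 3.300818 = -2.300818
p = -0.905493 / -2.300818 = 0.3936

p = 0.3936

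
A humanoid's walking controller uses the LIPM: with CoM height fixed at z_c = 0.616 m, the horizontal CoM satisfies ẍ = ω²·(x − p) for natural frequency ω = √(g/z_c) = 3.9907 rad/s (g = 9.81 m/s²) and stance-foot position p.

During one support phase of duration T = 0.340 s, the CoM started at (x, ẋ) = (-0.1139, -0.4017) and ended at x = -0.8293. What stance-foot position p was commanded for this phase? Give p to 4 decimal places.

p = 0.3838

ωT = 3.9907·0.340 = 1.356838; cosh(ωT) = 2.070683, sinh(ωT) = 1.813210
x(T) = p + (x₀−p)·cosh(ωT) + (ẋ₀/ω)·sinh(ωT) ⇒ p·(1 − cosh) = x(T) − x₀·cosh − (ẋ₀/ω)·sinh
numerator   = -0.8293 − (-0.1139)·2.070683 − (-0.4017/3.9907)·1.813210 = -0.410933
denominator = 1 − 2.070683 = -1.070683
p = -0.410933 / -1.070683 = 0.3838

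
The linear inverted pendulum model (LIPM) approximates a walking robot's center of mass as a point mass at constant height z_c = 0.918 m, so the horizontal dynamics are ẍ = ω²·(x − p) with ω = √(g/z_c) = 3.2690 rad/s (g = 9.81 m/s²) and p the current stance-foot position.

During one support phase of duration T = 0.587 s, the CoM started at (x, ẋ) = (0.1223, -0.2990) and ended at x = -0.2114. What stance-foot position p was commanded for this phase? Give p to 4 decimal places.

p = 0.1339

ωT = 3.2690·0.587 = 1.918903; cosh(ωT) = 3.480124, sinh(ωT) = 3.333356
x(T) = p + (x₀−p)·cosh(ωT) + (ẋ₀/ω)·sinh(ωT) ⇒ p·(1 − cosh) = x(T) − x₀·cosh − (ẋ₀/ω)·sinh
numerator   = -0.2114 − (0.1223)·3.480124 − (-0.2990/3.2690)·3.333356 = -0.332133
denominator = 1 − 3.480124 = -2.480124
p = -0.332133 / -2.480124 = 0.1339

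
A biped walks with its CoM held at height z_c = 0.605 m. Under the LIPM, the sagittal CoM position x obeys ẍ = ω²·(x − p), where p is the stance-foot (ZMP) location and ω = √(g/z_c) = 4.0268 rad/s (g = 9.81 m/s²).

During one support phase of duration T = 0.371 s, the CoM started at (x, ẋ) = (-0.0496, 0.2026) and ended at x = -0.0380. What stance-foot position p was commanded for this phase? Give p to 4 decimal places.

p = 0.0212

ωT = 4.0268·0.371 = 1.493943; cosh(ωT) = 2.339555, sinh(ωT) = 2.115069
x(T) = p + (x₀−p)·cosh(ωT) + (ẋ₀/ω)·sinh(ωT) ⇒ p·(1 − cosh) = x(T) − x₀·cosh − (ẋ₀/ω)·sinh
numerator   = -0.0380 − (-0.0496)·2.339555 − (0.2026/4.0268)·2.115069 = -0.028373
denominator = 1 − 2.339555 = -1.339555
p = -0.028373 / -1.339555 = 0.0212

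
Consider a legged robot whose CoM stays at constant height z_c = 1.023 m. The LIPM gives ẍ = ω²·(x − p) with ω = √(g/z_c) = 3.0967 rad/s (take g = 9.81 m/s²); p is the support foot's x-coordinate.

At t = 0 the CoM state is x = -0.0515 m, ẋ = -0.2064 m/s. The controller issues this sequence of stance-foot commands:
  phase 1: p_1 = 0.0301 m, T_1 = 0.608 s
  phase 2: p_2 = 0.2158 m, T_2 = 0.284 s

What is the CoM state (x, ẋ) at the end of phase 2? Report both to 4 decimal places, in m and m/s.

phase 1: p=0.0301, T=0.608, ωT=1.882794, cosh=3.362001, sinh=3.209837; start (x,ẋ)=(-0.051500, -0.206400) → end (x,ẋ)=(-0.458180, -1.505013)
phase 2: p=0.2158, T=0.284, ωT=0.879463, cosh=1.412305, sinh=0.997300; start (x,ẋ)=(-0.458180, -1.505013) → end (x,ẋ)=(-1.220759, -4.207016)

x = -1.2208, ẋ = -4.2070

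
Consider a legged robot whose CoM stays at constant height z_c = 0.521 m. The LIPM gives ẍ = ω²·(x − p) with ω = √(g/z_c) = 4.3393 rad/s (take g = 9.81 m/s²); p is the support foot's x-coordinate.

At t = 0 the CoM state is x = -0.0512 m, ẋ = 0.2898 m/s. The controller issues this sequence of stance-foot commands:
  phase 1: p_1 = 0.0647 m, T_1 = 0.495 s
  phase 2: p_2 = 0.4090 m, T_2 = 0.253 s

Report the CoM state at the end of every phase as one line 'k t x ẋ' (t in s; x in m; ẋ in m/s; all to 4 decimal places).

phase 1: p=0.0647, T=0.495, ωT=2.147953, cosh=4.342015, sinh=4.225292; start (x,ẋ)=(-0.051200, 0.289800) → end (x,ẋ)=(-0.156354, -0.866689)
phase 2: p=0.4090, T=0.253, ωT=1.097843, cosh=1.665641, sinh=1.332051; start (x,ẋ)=(-0.156354, -0.866689) → end (x,ẋ)=(-0.798727, -4.711432)

1 0.4950 -0.1564 -0.8667
2 0.7480 -0.7987 -4.7114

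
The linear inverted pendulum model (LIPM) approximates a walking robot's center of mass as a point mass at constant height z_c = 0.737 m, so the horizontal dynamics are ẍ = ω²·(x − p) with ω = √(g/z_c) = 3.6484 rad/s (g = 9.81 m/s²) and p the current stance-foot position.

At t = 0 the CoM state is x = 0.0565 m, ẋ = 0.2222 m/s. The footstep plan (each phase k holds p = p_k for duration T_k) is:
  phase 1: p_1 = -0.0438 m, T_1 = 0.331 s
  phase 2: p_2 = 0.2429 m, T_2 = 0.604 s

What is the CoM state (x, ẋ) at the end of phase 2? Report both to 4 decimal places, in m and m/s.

x = 1.3718, ẋ = 4.2293

phase 1: p=-0.0438, T=0.331, ωT=1.207620, cosh=1.822211, sinh=1.523303; start (x,ẋ)=(0.056500, 0.222200) → end (x,ẋ)=(0.231742, 0.962325)
phase 2: p=0.2429, T=0.604, ωT=2.203634, cosh=4.584134, sinh=4.473733; start (x,ẋ)=(0.231742, 0.962325) → end (x,ẋ)=(1.371770, 4.229306)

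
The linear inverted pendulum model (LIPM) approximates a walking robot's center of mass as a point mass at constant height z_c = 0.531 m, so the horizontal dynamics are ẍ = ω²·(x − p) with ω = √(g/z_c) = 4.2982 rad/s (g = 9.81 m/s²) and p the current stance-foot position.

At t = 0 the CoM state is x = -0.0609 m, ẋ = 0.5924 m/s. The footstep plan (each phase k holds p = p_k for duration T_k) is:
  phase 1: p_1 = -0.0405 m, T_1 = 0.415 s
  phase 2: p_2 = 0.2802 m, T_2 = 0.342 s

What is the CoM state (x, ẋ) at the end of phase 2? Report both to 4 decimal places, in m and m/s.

x = 1.0628, ẋ = 3.7069

phase 1: p=-0.0405, T=0.415, ωT=1.783753, cosh=3.060080, sinh=2.892073; start (x,ẋ)=(-0.060900, 0.592400) → end (x,ẋ)=(0.295675, 1.559205)
phase 2: p=0.2802, T=0.342, ωT=1.469984, cosh=2.289548, sinh=2.059619; start (x,ẋ)=(0.295675, 1.559205) → end (x,ẋ)=(1.062773, 3.706867)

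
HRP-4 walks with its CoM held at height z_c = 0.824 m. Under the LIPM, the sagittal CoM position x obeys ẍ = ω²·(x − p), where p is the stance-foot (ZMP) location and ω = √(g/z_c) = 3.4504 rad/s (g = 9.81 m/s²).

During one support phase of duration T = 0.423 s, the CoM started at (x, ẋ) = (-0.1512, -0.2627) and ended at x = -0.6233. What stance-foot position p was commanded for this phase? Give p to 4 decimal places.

p = 0.0989

ωT = 3.4504·0.423 = 1.459519; cosh(ωT) = 2.268119, sinh(ωT) = 2.035771
x(T) = p + (x₀−p)·cosh(ωT) + (ẋ₀/ω)·sinh(ωT) ⇒ p·(1 − cosh) = x(T) − x₀·cosh − (ẋ₀/ω)·sinh
numerator   = -0.6233 − (-0.1512)·2.268119 − (-0.2627/3.4504)·2.035771 = -0.125365
denominator = 1 − 2.268119 = -1.268119
p = -0.125365 / -1.268119 = 0.0989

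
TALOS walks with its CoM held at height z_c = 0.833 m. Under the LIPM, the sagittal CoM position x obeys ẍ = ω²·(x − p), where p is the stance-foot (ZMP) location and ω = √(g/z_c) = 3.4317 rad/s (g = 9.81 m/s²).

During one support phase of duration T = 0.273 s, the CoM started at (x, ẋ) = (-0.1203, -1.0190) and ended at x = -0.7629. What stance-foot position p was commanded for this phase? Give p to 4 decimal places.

p = 0.5618

ωT = 3.4317·0.273 = 0.936854; cosh(ωT) = 1.471900, sinh(ωT) = 1.080041
x(T) = p + (x₀−p)·cosh(ωT) + (ẋ₀/ω)·sinh(ωT) ⇒ p·(1 − cosh) = x(T) − x₀·cosh − (ẋ₀/ω)·sinh
numerator   = -0.7629 − (-0.1203)·1.471900 − (-1.0190/3.4317)·1.080041 = -0.265126
denominator = 1 − 1.471900 = -0.471900
p = -0.265126 / -0.471900 = 0.5618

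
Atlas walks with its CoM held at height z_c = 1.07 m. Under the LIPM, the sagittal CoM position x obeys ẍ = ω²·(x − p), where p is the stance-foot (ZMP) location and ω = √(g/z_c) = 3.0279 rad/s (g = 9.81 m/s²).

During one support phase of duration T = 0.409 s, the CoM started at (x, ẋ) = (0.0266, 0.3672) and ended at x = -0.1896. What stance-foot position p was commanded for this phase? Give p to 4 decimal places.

ωT = 3.0279·0.409 = 1.238411; cosh(ωT) = 1.869986, sinh(ωT) = 1.580141
x(T) = p + (x₀−p)·cosh(ωT) + (ẋ₀/ω)·sinh(ωT) ⇒ p·(1 − cosh) = x(T) − x₀·cosh − (ẋ₀/ω)·sinh
numerator   = -0.1896 − (0.0266)·1.869986 − (0.3672/3.0279)·1.580141 = -0.430969
denominator = 1 − 1.869986 = -0.869986
p = -0.430969 / -0.869986 = 0.4954

p = 0.4954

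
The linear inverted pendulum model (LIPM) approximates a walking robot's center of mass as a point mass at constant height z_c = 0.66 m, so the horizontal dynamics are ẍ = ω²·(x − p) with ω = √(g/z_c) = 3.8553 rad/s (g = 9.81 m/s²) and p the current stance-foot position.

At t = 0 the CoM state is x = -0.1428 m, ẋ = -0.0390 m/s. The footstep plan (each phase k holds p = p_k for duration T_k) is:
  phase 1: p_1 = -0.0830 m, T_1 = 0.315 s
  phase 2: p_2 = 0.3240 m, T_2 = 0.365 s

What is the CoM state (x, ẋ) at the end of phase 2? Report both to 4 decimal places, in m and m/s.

x = -1.0398, ẋ = -4.8596

phase 1: p=-0.0830, T=0.315, ωT=1.214419, cosh=1.832610, sinh=1.535728; start (x,ẋ)=(-0.142800, -0.039000) → end (x,ẋ)=(-0.208125, -0.425529)
phase 2: p=0.3240, T=0.365, ωT=1.407185, cosh=2.164636, sinh=1.919804; start (x,ẋ)=(-0.208125, -0.425529) → end (x,ẋ)=(-1.039756, -4.859599)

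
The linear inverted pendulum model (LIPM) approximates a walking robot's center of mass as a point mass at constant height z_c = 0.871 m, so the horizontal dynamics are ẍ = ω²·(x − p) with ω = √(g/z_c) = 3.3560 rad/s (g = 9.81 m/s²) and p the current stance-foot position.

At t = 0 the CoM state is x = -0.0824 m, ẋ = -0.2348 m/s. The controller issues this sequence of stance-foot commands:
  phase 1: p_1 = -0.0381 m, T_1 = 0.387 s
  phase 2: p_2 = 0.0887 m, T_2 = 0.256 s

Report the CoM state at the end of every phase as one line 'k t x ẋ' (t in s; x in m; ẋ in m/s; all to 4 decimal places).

phase 1: p=-0.0381, T=0.387, ωT=1.298772, cosh=1.968830, sinh=1.695963; start (x,ẋ)=(-0.082400, -0.234800) → end (x,ẋ)=(-0.243976, -0.714422)
phase 2: p=0.0887, T=0.256, ωT=0.859136, cosh=1.392324, sinh=0.968796; start (x,ẋ)=(-0.243976, -0.714422) → end (x,ẋ)=(-0.580729, -2.076329)

1 0.3870 -0.2440 -0.7144
2 0.6430 -0.5807 -2.0763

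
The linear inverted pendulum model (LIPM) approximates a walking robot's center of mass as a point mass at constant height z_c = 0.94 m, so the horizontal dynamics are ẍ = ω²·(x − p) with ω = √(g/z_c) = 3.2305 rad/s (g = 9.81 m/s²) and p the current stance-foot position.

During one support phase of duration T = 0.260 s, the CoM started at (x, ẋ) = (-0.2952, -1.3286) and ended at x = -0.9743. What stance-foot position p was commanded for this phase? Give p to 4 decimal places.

p = 0.4845

ωT = 3.2305·0.260 = 0.839930; cosh(ωT) = 1.373973, sinh(ωT) = 0.942232
x(T) = p + (x₀−p)·cosh(ωT) + (ẋ₀/ω)·sinh(ωT) ⇒ p·(1 − cosh) = x(T) − x₀·cosh − (ẋ₀/ω)·sinh
numerator   = -0.9743 − (-0.2952)·1.373973 − (-1.3286/3.2305)·0.942232 = -0.181194
denominator = 1 − 1.373973 = -0.373973
p = -0.181194 / -0.373973 = 0.4845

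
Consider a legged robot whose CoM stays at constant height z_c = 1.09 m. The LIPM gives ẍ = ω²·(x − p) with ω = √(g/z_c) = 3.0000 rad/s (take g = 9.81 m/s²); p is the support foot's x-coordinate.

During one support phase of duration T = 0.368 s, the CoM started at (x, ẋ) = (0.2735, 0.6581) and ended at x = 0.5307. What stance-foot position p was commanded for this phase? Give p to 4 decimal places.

ωT = 3.0000·0.368 = 1.104000; cosh(ωT) = 1.673875, sinh(ωT) = 1.342332
x(T) = p + (x₀−p)·cosh(ωT) + (ẋ₀/ω)·sinh(ωT) ⇒ p·(1 − cosh) = x(T) − x₀·cosh − (ẋ₀/ω)·sinh
numerator   = 0.5307 − (0.2735)·1.673875 − (0.6581/3.0000)·1.342332 = -0.221568
denominator = 1 − 1.673875 = -0.673875
p = -0.221568 / -0.673875 = 0.3288

p = 0.3288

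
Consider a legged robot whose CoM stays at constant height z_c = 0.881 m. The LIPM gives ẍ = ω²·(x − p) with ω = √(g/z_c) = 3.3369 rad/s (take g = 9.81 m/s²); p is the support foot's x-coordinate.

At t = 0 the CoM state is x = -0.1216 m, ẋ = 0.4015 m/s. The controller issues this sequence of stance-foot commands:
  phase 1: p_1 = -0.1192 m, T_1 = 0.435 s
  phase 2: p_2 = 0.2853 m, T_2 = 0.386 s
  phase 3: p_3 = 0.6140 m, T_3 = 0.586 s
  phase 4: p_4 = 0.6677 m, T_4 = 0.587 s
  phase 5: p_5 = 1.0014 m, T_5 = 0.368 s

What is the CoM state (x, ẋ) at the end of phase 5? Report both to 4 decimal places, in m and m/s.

phase 1: p=-0.1192, T=0.435, ωT=1.451551, cosh=2.251970, sinh=2.017764; start (x,ẋ)=(-0.121600, 0.401500) → end (x,ẋ)=(0.118175, 0.888007)
phase 2: p=0.2853, T=0.386, ωT=1.288043, cosh=1.950748, sinh=1.674938; start (x,ẋ)=(0.118175, 0.888007) → end (x,ẋ)=(0.405011, 0.798199)
phase 3: p=0.6140, T=0.586, ωT=1.955423, cosh=3.604208, sinh=3.462703; start (x,ẋ)=(0.405011, 0.798199) → end (x,ẋ)=(0.689054, 0.462077)
phase 4: p=0.6677, T=0.587, ωT=1.958760, cosh=3.615782, sinh=3.474749; start (x,ẋ)=(0.689054, 0.462077) → end (x,ẋ)=(1.226075, 1.918362)
phase 5: p=1.0014, T=0.368, ωT=1.227979, cosh=1.853603, sinh=1.560720; start (x,ẋ)=(1.226075, 1.918362) → end (x,ẋ)=(2.315107, 4.725984)

x = 2.3151, ẋ = 4.7260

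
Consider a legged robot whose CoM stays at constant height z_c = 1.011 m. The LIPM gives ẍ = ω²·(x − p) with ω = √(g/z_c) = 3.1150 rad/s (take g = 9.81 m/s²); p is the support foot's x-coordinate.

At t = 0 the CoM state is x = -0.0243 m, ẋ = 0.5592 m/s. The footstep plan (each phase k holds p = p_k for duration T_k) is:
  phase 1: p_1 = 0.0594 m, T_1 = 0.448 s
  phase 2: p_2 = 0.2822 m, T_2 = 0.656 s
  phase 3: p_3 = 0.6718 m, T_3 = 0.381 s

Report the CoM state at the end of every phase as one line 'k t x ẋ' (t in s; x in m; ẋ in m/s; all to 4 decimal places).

phase 1: p=0.0594, T=0.448, ωT=1.395520, cosh=2.142389, sinh=1.894685; start (x,ẋ)=(-0.024300, 0.559200) → end (x,ẋ)=(0.220213, 0.704031)
phase 2: p=0.2822, T=0.656, ωT=2.043440, cosh=3.923346, sinh=3.793764; start (x,ẋ)=(0.220213, 0.704031) → end (x,ẋ)=(0.896444, 2.029621)
phase 3: p=0.6718, T=0.381, ωT=1.186815, cosh=1.790910, sinh=1.485718; start (x,ẋ)=(0.896444, 2.029621) → end (x,ẋ)=(2.042158, 4.674525)

1 0.4480 0.2202 0.7040
2 1.1040 0.8964 2.0296
3 1.4850 2.0422 4.6745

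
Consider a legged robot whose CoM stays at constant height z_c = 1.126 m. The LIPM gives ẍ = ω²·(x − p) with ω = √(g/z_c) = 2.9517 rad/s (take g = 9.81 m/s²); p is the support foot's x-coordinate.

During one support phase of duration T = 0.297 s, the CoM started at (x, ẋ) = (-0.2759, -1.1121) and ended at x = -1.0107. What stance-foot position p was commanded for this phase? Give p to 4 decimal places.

p = 0.6045

ωT = 2.9517·0.297 = 0.876655; cosh(ωT) = 1.409511, sinh(ωT) = 0.993338
x(T) = p + (x₀−p)·cosh(ωT) + (ẋ₀/ω)·sinh(ωT) ⇒ p·(1 − cosh) = x(T) − x₀·cosh − (ẋ₀/ω)·sinh
numerator   = -1.0107 − (-0.2759)·1.409511 − (-1.1121/2.9517)·0.993338 = -0.247560
denominator = 1 − 1.409511 = -0.409511
p = -0.247560 / -0.409511 = 0.6045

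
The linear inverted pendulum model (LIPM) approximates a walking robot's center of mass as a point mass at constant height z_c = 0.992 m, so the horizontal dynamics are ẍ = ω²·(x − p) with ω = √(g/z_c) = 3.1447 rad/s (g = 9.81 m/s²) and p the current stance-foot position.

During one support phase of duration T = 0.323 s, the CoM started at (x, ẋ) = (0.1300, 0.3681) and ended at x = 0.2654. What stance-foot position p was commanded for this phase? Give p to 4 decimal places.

ωT = 3.1447·0.323 = 1.015738; cosh(ωT) = 1.561768, sinh(ωT) = 1.199633
x(T) = p + (x₀−p)·cosh(ωT) + (ẋ₀/ω)·sinh(ωT) ⇒ p·(1 − cosh) = x(T) − x₀·cosh − (ẋ₀/ω)·sinh
numerator   = 0.2654 − (0.1300)·1.561768 − (0.3681/3.1447)·1.199633 = -0.078052
denominator = 1 − 1.561768 = -0.561768
p = -0.078052 / -0.561768 = 0.1389

p = 0.1389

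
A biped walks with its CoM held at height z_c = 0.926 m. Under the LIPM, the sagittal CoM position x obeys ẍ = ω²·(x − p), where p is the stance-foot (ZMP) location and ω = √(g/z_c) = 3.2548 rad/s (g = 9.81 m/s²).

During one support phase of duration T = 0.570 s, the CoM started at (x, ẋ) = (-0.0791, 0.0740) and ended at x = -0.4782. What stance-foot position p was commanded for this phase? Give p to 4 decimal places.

p = 0.1275

ωT = 3.2548·0.570 = 1.855236; cosh(ωT) = 3.274811, sinh(ωT) = 3.118395
x(T) = p + (x₀−p)·cosh(ωT) + (ẋ₀/ω)·sinh(ωT) ⇒ p·(1 − cosh) = x(T) − x₀·cosh − (ẋ₀/ω)·sinh
numerator   = -0.4782 − (-0.0791)·3.274811 − (0.0740/3.2548)·3.118395 = -0.290061
denominator = 1 − 3.274811 = -2.274811
p = -0.290061 / -2.274811 = 0.1275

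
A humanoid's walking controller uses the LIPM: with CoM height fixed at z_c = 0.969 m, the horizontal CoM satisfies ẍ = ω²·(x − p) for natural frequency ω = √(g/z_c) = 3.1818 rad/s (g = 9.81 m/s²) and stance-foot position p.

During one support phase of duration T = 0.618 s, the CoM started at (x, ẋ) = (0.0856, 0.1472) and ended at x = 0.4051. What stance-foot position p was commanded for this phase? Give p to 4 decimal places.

ωT = 3.1818·0.618 = 1.966352; cosh(ωT) = 3.642267, sinh(ωT) = 3.502301
x(T) = p + (x₀−p)·cosh(ωT) + (ẋ₀/ω)·sinh(ωT) ⇒ p·(1 − cosh) = x(T) − x₀·cosh − (ẋ₀/ω)·sinh
numerator   = 0.4051 − (0.0856)·3.642267 − (0.1472/3.1818)·3.502301 = -0.068705
denominator = 1 − 3.642267 = -2.642267
p = -0.068705 / -2.642267 = 0.0260

p = 0.0260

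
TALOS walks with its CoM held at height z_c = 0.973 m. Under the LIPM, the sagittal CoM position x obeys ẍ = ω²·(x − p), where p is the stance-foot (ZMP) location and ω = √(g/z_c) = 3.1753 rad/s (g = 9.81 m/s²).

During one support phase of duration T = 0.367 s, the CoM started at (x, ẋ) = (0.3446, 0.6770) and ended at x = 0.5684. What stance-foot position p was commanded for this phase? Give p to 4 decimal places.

p = 0.4563

ωT = 3.1753·0.367 = 1.165335; cosh(ωT) = 1.759408, sinh(ωT) = 1.447590
x(T) = p + (x₀−p)·cosh(ωT) + (ẋ₀/ω)·sinh(ωT) ⇒ p·(1 − cosh) = x(T) − x₀·cosh − (ẋ₀/ω)·sinh
numerator   = 0.5684 − (0.3446)·1.759408 − (0.6770/3.1753)·1.447590 = -0.346530
denominator = 1 − 1.759408 = -0.759408
p = -0.346530 / -0.759408 = 0.4563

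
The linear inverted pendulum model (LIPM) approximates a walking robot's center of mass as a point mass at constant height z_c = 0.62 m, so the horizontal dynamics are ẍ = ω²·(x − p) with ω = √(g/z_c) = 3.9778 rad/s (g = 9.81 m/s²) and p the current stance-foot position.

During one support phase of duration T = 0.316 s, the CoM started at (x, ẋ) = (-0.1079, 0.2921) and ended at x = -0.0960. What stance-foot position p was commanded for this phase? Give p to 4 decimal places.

ωT = 3.9778·0.316 = 1.256985; cosh(ωT) = 1.899659, sinh(ωT) = 1.615149
x(T) = p + (x₀−p)·cosh(ωT) + (ẋ₀/ω)·sinh(ωT) ⇒ p·(1 − cosh) = x(T) − x₀·cosh − (ẋ₀/ω)·sinh
numerator   = -0.0960 − (-0.1079)·1.899659 − (0.2921/3.9778)·1.615149 = -0.009631
denominator = 1 − 1.899659 = -0.899659
p = -0.009631 / -0.899659 = 0.0107

p = 0.0107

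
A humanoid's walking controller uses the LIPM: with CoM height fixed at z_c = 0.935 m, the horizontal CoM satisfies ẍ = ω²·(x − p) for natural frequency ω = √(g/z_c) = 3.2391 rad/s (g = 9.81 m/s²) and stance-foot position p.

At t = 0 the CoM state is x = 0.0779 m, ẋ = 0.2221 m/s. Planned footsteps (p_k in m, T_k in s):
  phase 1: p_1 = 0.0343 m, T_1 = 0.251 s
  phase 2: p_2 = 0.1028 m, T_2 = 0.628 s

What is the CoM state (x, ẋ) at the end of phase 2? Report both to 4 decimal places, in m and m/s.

phase 1: p=0.0343, T=0.251, ωT=0.813014, cosh=1.349106, sinh=0.905587; start (x,ẋ)=(0.077900, 0.222100) → end (x,ẋ)=(0.155216, 0.427528)
phase 2: p=0.1028, T=0.628, ωT=2.034155, cosh=3.888289, sinh=3.757498; start (x,ẋ)=(0.155216, 0.427528) → end (x,ẋ)=(0.802559, 2.300299)

x = 0.8026, ẋ = 2.3003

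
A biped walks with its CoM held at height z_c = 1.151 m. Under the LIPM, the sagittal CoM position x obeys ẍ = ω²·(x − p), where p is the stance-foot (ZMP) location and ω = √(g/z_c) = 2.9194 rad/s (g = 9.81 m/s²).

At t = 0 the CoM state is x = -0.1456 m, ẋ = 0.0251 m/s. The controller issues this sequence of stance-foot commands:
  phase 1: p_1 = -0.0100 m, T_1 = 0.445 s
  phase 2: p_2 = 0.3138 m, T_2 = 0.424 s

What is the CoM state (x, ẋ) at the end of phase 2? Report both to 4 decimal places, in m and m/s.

x = -1.0998, ẋ = -3.8195

phase 1: p=-0.0100, T=0.445, ωT=1.299133, cosh=1.969442, sinh=1.696674; start (x,ẋ)=(-0.145600, 0.025100) → end (x,ẋ)=(-0.262469, -0.622231)
phase 2: p=0.3138, T=0.424, ωT=1.237826, cosh=1.869061, sinh=1.579047; start (x,ẋ)=(-0.262469, -0.622231) → end (x,ẋ)=(-1.099834, -3.819511)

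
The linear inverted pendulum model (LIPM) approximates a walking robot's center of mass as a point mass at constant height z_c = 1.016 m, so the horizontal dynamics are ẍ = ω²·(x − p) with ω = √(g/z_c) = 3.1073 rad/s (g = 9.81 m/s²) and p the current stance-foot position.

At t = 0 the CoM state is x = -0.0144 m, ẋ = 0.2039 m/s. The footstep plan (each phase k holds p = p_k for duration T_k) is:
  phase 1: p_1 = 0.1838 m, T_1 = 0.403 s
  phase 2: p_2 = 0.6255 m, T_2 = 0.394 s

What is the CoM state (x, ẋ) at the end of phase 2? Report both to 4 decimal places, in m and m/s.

phase 1: p=0.1838, T=0.403, ωT=1.252242, cosh=1.892020, sinh=1.606157; start (x,ẋ)=(-0.014400, 0.203900) → end (x,ẋ)=(-0.085803, -0.603396)
phase 2: p=0.6255, T=0.394, ωT=1.224276, cosh=1.847837, sinh=1.553866; start (x,ẋ)=(-0.085803, -0.603396) → end (x,ẋ)=(-0.990612, -4.549381)

x = -0.9906, ẋ = -4.5494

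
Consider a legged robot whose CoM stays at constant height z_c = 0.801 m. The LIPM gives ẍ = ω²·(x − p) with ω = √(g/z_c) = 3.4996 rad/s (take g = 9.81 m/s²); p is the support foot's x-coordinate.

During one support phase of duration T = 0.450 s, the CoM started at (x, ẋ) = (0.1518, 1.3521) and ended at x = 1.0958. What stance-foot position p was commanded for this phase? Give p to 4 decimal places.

ωT = 3.4996·0.450 = 1.574820; cosh(ωT) = 2.518458, sinh(ωT) = 2.311414
x(T) = p + (x₀−p)·cosh(ωT) + (ẋ₀/ω)·sinh(ωT) ⇒ p·(1 − cosh) = x(T) − x₀·cosh − (ẋ₀/ω)·sinh
numerator   = 1.0958 − (0.1518)·2.518458 − (1.3521/3.4996)·2.311414 = -0.179536
denominator = 1 − 2.518458 = -1.518458
p = -0.179536 / -1.518458 = 0.1182

p = 0.1182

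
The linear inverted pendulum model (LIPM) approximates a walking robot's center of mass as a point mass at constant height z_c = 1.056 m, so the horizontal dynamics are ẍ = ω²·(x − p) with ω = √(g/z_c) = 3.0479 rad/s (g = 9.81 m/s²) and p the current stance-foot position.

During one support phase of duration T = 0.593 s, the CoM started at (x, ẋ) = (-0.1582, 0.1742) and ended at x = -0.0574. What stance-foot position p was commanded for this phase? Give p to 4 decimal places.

ωT = 3.0479·0.593 = 1.807405; cosh(ωT) = 3.129344, sinh(ωT) = 2.965265
x(T) = p + (x₀−p)·cosh(ωT) + (ẋ₀/ω)·sinh(ωT) ⇒ p·(1 − cosh) = x(T) − x₀·cosh − (ẋ₀/ω)·sinh
numerator   = -0.0574 − (-0.1582)·3.129344 − (0.1742/3.0479)·2.965265 = 0.268185
denominator = 1 − 3.129344 = -2.129344
p = 0.268185 / -2.129344 = -0.1259

p = -0.1259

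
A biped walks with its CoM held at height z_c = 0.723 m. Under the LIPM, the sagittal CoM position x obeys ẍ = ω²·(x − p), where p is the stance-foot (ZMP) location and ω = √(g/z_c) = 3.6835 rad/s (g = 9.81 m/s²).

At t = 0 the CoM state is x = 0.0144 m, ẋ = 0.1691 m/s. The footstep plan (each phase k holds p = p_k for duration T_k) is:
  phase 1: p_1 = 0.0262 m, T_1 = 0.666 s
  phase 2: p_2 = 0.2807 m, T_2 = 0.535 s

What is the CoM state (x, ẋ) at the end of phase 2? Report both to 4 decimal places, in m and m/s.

x = 0.7722, ẋ = 1.9435

phase 1: p=0.0262, T=0.666, ωT=2.453211, cosh=5.855817, sinh=5.769800; start (x,ẋ)=(0.014400, 0.169100) → end (x,ẋ)=(0.221978, 0.739433)
phase 2: p=0.2807, T=0.535, ωT=1.970673, cosh=3.657432, sinh=3.518069; start (x,ẋ)=(0.221978, 0.739433) → end (x,ẋ)=(0.772152, 1.943457)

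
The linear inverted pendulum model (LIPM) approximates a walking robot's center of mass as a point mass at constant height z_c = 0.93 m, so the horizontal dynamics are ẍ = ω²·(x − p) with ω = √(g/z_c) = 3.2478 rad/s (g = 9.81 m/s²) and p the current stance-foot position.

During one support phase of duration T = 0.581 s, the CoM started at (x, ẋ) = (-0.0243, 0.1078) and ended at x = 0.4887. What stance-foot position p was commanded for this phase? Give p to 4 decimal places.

p = -0.1952

ωT = 3.2478·0.581 = 1.886972; cosh(ωT) = 3.375442, sinh(ωT) = 3.223912
x(T) = p + (x₀−p)·cosh(ωT) + (ẋ₀/ω)·sinh(ωT) ⇒ p·(1 − cosh) = x(T) − x₀·cosh − (ẋ₀/ω)·sinh
numerator   = 0.4887 − (-0.0243)·3.375442 − (0.1078/3.2478)·3.223912 = 0.463716
denominator = 1 − 3.375442 = -2.375442
p = 0.463716 / -2.375442 = -0.1952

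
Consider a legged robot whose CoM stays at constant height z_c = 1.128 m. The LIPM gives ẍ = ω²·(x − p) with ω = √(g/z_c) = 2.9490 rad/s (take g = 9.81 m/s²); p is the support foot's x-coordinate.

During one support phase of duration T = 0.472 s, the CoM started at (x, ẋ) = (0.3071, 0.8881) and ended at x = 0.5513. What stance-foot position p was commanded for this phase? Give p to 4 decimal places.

ωT = 2.9490·0.472 = 1.391928; cosh(ωT) = 2.135597, sinh(ωT) = 1.887001
x(T) = p + (x₀−p)·cosh(ωT) + (ẋ₀/ω)·sinh(ωT) ⇒ p·(1 − cosh) = x(T) − x₀·cosh − (ẋ₀/ω)·sinh
numerator   = 0.5513 − (0.3071)·2.135597 − (0.8881/2.9490)·1.887001 = -0.672818
denominator = 1 − 2.135597 = -1.135597
p = -0.672818 / -1.135597 = 0.5925

p = 0.5925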